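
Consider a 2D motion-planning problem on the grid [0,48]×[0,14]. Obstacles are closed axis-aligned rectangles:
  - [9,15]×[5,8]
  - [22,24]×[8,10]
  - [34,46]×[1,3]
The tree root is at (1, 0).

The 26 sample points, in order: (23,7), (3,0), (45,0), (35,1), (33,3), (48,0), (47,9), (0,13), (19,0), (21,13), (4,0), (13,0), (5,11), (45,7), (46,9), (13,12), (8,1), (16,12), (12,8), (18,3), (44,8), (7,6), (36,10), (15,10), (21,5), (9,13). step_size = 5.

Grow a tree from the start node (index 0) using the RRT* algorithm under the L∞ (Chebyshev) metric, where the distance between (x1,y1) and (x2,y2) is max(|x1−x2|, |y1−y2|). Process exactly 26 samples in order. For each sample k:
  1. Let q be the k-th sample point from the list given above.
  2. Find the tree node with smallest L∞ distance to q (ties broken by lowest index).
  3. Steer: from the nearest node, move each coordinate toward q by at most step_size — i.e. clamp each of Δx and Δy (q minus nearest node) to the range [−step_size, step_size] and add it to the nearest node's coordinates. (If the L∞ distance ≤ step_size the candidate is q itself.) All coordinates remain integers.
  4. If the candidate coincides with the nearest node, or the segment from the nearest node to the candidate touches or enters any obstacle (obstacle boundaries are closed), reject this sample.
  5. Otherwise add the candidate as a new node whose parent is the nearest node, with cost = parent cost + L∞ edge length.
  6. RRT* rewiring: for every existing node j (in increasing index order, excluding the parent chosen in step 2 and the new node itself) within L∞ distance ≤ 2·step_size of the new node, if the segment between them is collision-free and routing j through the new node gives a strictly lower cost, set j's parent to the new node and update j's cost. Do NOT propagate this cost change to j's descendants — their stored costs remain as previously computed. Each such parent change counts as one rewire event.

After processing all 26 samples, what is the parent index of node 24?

Parent of node 24: 13

1. q=(23,7) nearest=0 d=22 new=(6,5) → add node 1 parent=0 cost=5
2. q=(3,0) nearest=0 d=2 new=(3,0) → add node 2 parent=0 cost=2
3. q=(45,0) nearest=1 d=39 new=(11,0) → add node 3 parent=1 cost=10
4. q=(35,1) nearest=3 d=24 new=(16,1) → add node 4 parent=3 cost=15
5. q=(33,3) nearest=4 d=17 new=(21,3) → add node 5 parent=4 cost=20
6. q=(48,0) nearest=5 d=27 new=(26,0) → add node 6 parent=5 cost=25
7. q=(47,9) nearest=6 d=21 new=(31,5) → add node 7 parent=6 cost=30
8. q=(0,13) nearest=1 d=8 new=(1,10) → add node 8 parent=1 cost=10
9. q=(19,0) nearest=4 d=3 new=(19,0) → add node 9 parent=4 cost=18
10. q=(21,13) nearest=5 d=10 new=(21,8) → add node 10 parent=5 cost=25
11. q=(4,0) nearest=2 d=1 new=(4,0) → add node 11 parent=2 cost=3
12. q=(13,0) nearest=3 d=2 new=(13,0) → add node 12 parent=3 cost=12; rewire 10→12 (20<25)
13. q=(5,11) nearest=8 d=4 new=(5,11) → add node 13 parent=8 cost=14
14. q=(45,7) nearest=7 d=14 new=(36,7) → add node 14 parent=7 cost=35
15. q=(46,9) nearest=14 d=10 new=(41,9) → add node 15 parent=14 cost=40
16. q=(13,12) nearest=1 d=7 new=(11,10) → blocked by [9,15]×[5,8], reject
17. q=(8,1) nearest=3 d=3 new=(8,1) → add node 16 parent=3 cost=13
18. q=(16,12) nearest=10 d=5 new=(16,12) → add node 17 parent=10 cost=25
19. q=(12,8) nearest=17 d=4 new=(12,8) → blocked by [9,15]×[5,8], reject
20. q=(18,3) nearest=4 d=2 new=(18,3) → add node 18 parent=4 cost=17
21. q=(44,8) nearest=15 d=3 new=(44,8) → add node 19 parent=15 cost=43
22. q=(7,6) nearest=1 d=1 new=(7,6) → add node 20 parent=1 cost=6; rewire 13→20 (11<14); rewire 16→20 (11<13)
23. q=(36,10) nearest=14 d=3 new=(36,10) → add node 21 parent=14 cost=38
24. q=(15,10) nearest=17 d=2 new=(15,10) → add node 22 parent=17 cost=27
25. q=(21,5) nearest=5 d=2 new=(21,5) → add node 23 parent=5 cost=22
26. q=(9,13) nearest=13 d=4 new=(9,13) → add node 24 parent=13 cost=15; rewire 17→24 (22<25); rewire 22→24 (21<27)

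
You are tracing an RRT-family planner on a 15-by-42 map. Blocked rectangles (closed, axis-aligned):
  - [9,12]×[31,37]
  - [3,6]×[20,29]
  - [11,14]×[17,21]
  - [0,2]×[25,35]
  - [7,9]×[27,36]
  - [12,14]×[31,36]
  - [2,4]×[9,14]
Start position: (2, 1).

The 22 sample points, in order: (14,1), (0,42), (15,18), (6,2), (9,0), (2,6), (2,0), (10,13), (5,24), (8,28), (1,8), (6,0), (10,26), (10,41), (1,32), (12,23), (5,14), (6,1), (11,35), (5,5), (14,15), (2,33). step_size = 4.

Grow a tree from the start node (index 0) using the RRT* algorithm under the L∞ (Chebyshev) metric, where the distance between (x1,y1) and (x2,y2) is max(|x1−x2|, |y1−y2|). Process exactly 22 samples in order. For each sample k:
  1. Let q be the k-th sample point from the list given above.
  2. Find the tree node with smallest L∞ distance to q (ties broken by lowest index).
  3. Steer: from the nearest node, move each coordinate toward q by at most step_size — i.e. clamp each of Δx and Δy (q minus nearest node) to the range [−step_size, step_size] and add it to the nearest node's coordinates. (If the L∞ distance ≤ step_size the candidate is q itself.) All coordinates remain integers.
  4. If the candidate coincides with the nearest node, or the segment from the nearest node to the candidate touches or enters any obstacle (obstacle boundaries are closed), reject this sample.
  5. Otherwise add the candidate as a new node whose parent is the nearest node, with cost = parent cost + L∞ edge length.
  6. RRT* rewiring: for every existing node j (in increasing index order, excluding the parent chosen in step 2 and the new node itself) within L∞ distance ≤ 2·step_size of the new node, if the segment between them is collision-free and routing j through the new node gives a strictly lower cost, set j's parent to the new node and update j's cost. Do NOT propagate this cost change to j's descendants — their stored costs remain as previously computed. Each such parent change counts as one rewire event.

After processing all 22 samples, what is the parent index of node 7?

1. q=(14,1) nearest=0 d=12 new=(6,1) → add node 1 parent=0 cost=4
2. q=(0,42) nearest=0 d=41 new=(0,5) → add node 2 parent=0 cost=4
3. q=(15,18) nearest=2 d=15 new=(4,9) → blocked by [2,4]×[9,14], reject
4. q=(6,2) nearest=1 d=1 new=(6,2) → add node 3 parent=1 cost=5
5. q=(9,0) nearest=1 d=3 new=(9,0) → add node 4 parent=1 cost=7
6. q=(2,6) nearest=2 d=2 new=(2,6) → add node 5 parent=2 cost=6
7. q=(2,0) nearest=0 d=1 new=(2,0) → add node 6 parent=0 cost=1
8. q=(10,13) nearest=5 d=8 new=(6,10) → add node 7 parent=5 cost=10
9. q=(5,24) nearest=7 d=14 new=(5,14) → add node 8 parent=7 cost=14
10. q=(8,28) nearest=8 d=14 new=(8,18) → add node 9 parent=8 cost=18
11. q=(1,8) nearest=5 d=2 new=(1,8) → add node 10 parent=5 cost=8
12. q=(6,0) nearest=1 d=1 new=(6,0) → add node 11 parent=1 cost=5
13. q=(10,26) nearest=9 d=8 new=(10,22) → add node 12 parent=9 cost=22
14. q=(10,41) nearest=12 d=19 new=(10,26) → add node 13 parent=12 cost=26
15. q=(1,32) nearest=13 d=9 new=(6,30) → blocked by [7,9]×[27,36], reject
16. q=(12,23) nearest=12 d=2 new=(12,23) → add node 14 parent=12 cost=24
17. q=(5,14) nearest=8 d=0 → coincident, reject
18. q=(6,1) nearest=1 d=0 → coincident, reject
19. q=(11,35) nearest=13 d=9 new=(11,30) → add node 15 parent=13 cost=30
20. q=(5,5) nearest=3 d=3 new=(5,5) → add node 16 parent=3 cost=8
21. q=(14,15) nearest=9 d=6 new=(12,15) → add node 17 parent=9 cost=22
22. q=(2,33) nearest=13 d=8 new=(6,30) → blocked by [7,9]×[27,36], reject

Parent of node 7: 5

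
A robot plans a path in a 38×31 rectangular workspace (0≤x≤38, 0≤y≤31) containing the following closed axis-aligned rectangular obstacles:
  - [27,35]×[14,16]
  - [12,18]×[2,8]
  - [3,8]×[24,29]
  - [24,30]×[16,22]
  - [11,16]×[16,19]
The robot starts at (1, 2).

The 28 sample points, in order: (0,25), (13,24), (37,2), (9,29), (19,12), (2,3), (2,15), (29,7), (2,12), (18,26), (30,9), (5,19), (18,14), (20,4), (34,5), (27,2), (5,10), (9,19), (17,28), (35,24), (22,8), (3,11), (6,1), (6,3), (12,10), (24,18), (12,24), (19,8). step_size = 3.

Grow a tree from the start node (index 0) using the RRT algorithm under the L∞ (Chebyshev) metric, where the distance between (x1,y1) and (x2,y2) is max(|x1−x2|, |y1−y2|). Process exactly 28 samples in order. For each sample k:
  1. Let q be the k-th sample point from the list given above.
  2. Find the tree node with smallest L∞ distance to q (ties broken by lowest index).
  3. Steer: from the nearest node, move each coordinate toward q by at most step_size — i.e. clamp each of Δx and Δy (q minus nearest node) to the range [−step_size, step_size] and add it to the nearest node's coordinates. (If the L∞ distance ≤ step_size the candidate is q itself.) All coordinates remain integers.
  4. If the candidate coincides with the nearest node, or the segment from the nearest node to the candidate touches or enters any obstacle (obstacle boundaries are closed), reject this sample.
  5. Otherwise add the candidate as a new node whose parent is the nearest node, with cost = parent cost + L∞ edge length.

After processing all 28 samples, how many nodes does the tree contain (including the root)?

Node count: 27

1. q=(0,25) nearest=0 d=23 new=(0,5) → add node 1 parent=0 cost=3
2. q=(13,24) nearest=1 d=19 new=(3,8) → add node 2 parent=1 cost=6
3. q=(37,2) nearest=2 d=34 new=(6,5) → add node 3 parent=2 cost=9
4. q=(9,29) nearest=2 d=21 new=(6,11) → add node 4 parent=2 cost=9
5. q=(19,12) nearest=3 d=13 new=(9,8) → add node 5 parent=3 cost=12
6. q=(2,3) nearest=0 d=1 new=(2,3) → add node 6 parent=0 cost=1
7. q=(2,15) nearest=4 d=4 new=(3,14) → add node 7 parent=4 cost=12
8. q=(29,7) nearest=5 d=20 new=(12,7) → blocked by [12,18]×[2,8], reject
9. q=(2,12) nearest=7 d=2 new=(2,12) → add node 8 parent=7 cost=14
10. q=(18,26) nearest=4 d=15 new=(9,14) → add node 9 parent=4 cost=12
11. q=(30,9) nearest=5 d=21 new=(12,9) → add node 10 parent=5 cost=15
12. q=(5,19) nearest=7 d=5 new=(5,17) → add node 11 parent=7 cost=15
13. q=(18,14) nearest=10 d=6 new=(15,12) → add node 12 parent=10 cost=18
14. q=(20,4) nearest=10 d=8 new=(15,6) → blocked by [12,18]×[2,8], reject
15. q=(34,5) nearest=12 d=19 new=(18,9) → add node 13 parent=12 cost=21
16. q=(27,2) nearest=13 d=9 new=(21,6) → add node 14 parent=13 cost=24
17. q=(5,10) nearest=4 d=1 new=(5,10) → add node 15 parent=4 cost=10
18. q=(9,19) nearest=11 d=4 new=(8,19) → add node 16 parent=11 cost=18
19. q=(17,28) nearest=16 d=9 new=(11,22) → add node 17 parent=16 cost=21
20. q=(35,24) nearest=13 d=17 new=(21,12) → add node 18 parent=13 cost=24
21. q=(22,8) nearest=14 d=2 new=(22,8) → add node 19 parent=14 cost=26
22. q=(3,11) nearest=8 d=1 new=(3,11) → add node 20 parent=8 cost=15
23. q=(6,1) nearest=3 d=4 new=(6,2) → add node 21 parent=3 cost=12
24. q=(6,3) nearest=21 d=1 new=(6,3) → add node 22 parent=21 cost=13
25. q=(12,10) nearest=10 d=1 new=(12,10) → add node 23 parent=10 cost=16
26. q=(24,18) nearest=18 d=6 new=(24,15) → add node 24 parent=18 cost=27
27. q=(12,24) nearest=17 d=2 new=(12,24) → add node 25 parent=17 cost=23
28. q=(19,8) nearest=13 d=1 new=(19,8) → add node 26 parent=13 cost=22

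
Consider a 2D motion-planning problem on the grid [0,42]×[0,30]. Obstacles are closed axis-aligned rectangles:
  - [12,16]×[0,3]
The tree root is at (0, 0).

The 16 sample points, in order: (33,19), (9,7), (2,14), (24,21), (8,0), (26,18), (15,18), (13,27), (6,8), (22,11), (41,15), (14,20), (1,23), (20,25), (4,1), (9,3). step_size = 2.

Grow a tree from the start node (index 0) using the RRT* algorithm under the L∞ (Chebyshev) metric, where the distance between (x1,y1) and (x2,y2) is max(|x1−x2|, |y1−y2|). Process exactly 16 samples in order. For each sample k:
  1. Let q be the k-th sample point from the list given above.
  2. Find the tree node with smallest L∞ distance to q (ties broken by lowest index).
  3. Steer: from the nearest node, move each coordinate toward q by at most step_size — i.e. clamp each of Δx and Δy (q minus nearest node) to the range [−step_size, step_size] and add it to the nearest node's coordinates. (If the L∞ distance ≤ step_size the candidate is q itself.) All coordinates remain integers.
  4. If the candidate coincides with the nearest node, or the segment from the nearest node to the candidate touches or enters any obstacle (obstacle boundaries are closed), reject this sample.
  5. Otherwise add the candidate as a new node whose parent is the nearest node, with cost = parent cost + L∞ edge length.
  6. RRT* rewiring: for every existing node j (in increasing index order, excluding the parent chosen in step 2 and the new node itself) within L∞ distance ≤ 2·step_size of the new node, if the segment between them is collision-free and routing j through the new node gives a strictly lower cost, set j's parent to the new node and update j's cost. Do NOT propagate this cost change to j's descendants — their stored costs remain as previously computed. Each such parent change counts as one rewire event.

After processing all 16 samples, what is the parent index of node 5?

1. q=(33,19) nearest=0 d=33 new=(2,2) → add node 1 parent=0 cost=2
2. q=(9,7) nearest=1 d=7 new=(4,4) → add node 2 parent=1 cost=4
3. q=(2,14) nearest=2 d=10 new=(2,6) → add node 3 parent=2 cost=6
4. q=(24,21) nearest=2 d=20 new=(6,6) → add node 4 parent=2 cost=6
5. q=(8,0) nearest=2 d=4 new=(6,2) → add node 5 parent=2 cost=6
6. q=(26,18) nearest=4 d=20 new=(8,8) → add node 6 parent=4 cost=8
7. q=(15,18) nearest=6 d=10 new=(10,10) → add node 7 parent=6 cost=10
8. q=(13,27) nearest=7 d=17 new=(12,12) → add node 8 parent=7 cost=12
9. q=(6,8) nearest=4 d=2 new=(6,8) → add node 9 parent=4 cost=8
10. q=(22,11) nearest=8 d=10 new=(14,11) → add node 10 parent=8 cost=14
11. q=(41,15) nearest=10 d=27 new=(16,13) → add node 11 parent=10 cost=16
12. q=(14,20) nearest=11 d=7 new=(14,15) → add node 12 parent=11 cost=18
13. q=(1,23) nearest=8 d=11 new=(10,14) → add node 13 parent=8 cost=14
14. q=(20,25) nearest=12 d=10 new=(16,17) → add node 14 parent=12 cost=20
15. q=(4,1) nearest=1 d=2 new=(4,1) → add node 15 parent=1 cost=4
16. q=(9,3) nearest=4 d=3 new=(8,4) → add node 16 parent=4 cost=8

Parent of node 5: 2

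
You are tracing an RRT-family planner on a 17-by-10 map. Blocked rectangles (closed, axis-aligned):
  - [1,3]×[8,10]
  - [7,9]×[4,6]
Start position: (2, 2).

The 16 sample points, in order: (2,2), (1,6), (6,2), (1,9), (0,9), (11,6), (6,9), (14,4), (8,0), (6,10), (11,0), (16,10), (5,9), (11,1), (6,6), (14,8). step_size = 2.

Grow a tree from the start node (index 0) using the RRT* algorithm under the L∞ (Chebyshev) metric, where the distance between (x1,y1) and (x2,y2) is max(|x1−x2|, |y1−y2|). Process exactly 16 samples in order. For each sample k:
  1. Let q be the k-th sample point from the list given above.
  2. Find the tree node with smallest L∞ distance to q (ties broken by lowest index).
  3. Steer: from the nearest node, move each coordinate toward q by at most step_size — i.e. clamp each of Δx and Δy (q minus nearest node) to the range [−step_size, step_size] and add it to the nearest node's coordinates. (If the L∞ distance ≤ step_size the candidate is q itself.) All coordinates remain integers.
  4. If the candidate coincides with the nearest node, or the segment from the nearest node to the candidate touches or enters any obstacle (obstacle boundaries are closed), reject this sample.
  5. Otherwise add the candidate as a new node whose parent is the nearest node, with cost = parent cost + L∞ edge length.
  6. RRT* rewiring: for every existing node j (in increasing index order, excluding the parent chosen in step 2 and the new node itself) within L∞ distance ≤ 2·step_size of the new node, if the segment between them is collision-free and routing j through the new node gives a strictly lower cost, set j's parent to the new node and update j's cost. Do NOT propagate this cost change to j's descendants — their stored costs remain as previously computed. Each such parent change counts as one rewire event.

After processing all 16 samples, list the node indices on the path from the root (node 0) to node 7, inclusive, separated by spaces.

Path: 0 2 7

1. q=(2,2) nearest=0 d=0 → coincident, reject
2. q=(1,6) nearest=0 d=4 new=(1,4) → add node 1 parent=0 cost=2
3. q=(6,2) nearest=0 d=4 new=(4,2) → add node 2 parent=0 cost=2
4. q=(1,9) nearest=1 d=5 new=(1,6) → add node 3 parent=1 cost=4
5. q=(0,9) nearest=3 d=3 new=(0,8) → add node 4 parent=3 cost=6
6. q=(11,6) nearest=2 d=7 new=(6,4) → add node 5 parent=2 cost=4
7. q=(6,9) nearest=1 d=5 new=(3,6) → add node 6 parent=1 cost=4
8. q=(14,4) nearest=5 d=8 new=(8,4) → blocked by [7,9]×[4,6], reject
9. q=(8,0) nearest=2 d=4 new=(6,0) → add node 7 parent=2 cost=4
10. q=(6,10) nearest=6 d=4 new=(5,8) → add node 8 parent=6 cost=6
11. q=(11,0) nearest=5 d=5 new=(8,2) → add node 9 parent=5 cost=6
12. q=(16,10) nearest=9 d=8 new=(10,4) → add node 10 parent=9 cost=8
13. q=(5,9) nearest=8 d=1 new=(5,9) → add node 11 parent=8 cost=7
14. q=(11,1) nearest=9 d=3 new=(10,1) → add node 12 parent=9 cost=8
15. q=(6,6) nearest=5 d=2 new=(6,6) → add node 13 parent=5 cost=6
16. q=(14,8) nearest=10 d=4 new=(12,6) → add node 14 parent=10 cost=10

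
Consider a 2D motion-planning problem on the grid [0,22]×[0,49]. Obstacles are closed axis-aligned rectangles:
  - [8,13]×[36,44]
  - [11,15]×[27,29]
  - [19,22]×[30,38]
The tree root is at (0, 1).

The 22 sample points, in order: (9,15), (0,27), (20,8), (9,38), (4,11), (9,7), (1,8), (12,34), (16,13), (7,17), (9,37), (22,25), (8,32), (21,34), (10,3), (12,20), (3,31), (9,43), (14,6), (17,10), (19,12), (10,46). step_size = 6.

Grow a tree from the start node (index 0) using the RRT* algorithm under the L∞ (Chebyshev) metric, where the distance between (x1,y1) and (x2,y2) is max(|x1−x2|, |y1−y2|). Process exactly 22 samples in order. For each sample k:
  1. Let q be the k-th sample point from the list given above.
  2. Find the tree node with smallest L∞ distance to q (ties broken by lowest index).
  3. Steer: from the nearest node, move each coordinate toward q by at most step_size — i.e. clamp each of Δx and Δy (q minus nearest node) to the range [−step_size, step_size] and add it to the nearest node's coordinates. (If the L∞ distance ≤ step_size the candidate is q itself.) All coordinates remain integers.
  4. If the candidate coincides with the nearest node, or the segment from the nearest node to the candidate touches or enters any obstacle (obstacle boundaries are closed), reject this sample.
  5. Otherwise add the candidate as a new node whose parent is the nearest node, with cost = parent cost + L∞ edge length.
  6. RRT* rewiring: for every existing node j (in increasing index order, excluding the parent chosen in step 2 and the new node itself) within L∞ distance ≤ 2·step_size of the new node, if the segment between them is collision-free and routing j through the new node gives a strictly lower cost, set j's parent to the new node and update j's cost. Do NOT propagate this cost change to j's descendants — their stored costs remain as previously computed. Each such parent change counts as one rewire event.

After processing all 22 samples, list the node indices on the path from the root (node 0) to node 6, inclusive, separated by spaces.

Path: 0 1 6

1. q=(9,15) nearest=0 d=14 new=(6,7) → add node 1 parent=0 cost=6
2. q=(0,27) nearest=1 d=20 new=(0,13) → add node 2 parent=1 cost=12
3. q=(20,8) nearest=1 d=14 new=(12,8) → add node 3 parent=1 cost=12
4. q=(9,38) nearest=2 d=25 new=(6,19) → add node 4 parent=2 cost=18
5. q=(4,11) nearest=1 d=4 new=(4,11) → add node 5 parent=1 cost=10
6. q=(9,7) nearest=1 d=3 new=(9,7) → add node 6 parent=1 cost=9
7. q=(1,8) nearest=5 d=3 new=(1,8) → add node 7 parent=5 cost=13
8. q=(12,34) nearest=4 d=15 new=(12,25) → add node 8 parent=4 cost=24
9. q=(16,13) nearest=3 d=5 new=(16,13) → add node 9 parent=3 cost=17
10. q=(7,17) nearest=4 d=2 new=(7,17) → add node 10 parent=4 cost=20
11. q=(9,37) nearest=8 d=12 new=(9,31) → blocked by [11,15]×[27,29], reject
12. q=(22,25) nearest=8 d=10 new=(18,25) → add node 11 parent=8 cost=30
13. q=(8,32) nearest=8 d=7 new=(8,31) → add node 12 parent=8 cost=30
14. q=(21,34) nearest=8 d=9 new=(18,31) → blocked by [11,15]×[27,29], reject
15. q=(10,3) nearest=1 d=4 new=(10,3) → add node 13 parent=1 cost=10
16. q=(12,20) nearest=8 d=5 new=(12,20) → add node 14 parent=8 cost=29
17. q=(3,31) nearest=12 d=5 new=(3,31) → add node 15 parent=12 cost=35
18. q=(9,43) nearest=12 d=12 new=(9,37) → blocked by [8,13]×[36,44], reject
19. q=(14,6) nearest=3 d=2 new=(14,6) → add node 16 parent=3 cost=14
20. q=(17,10) nearest=9 d=3 new=(17,10) → add node 17 parent=9 cost=20
21. q=(19,12) nearest=17 d=2 new=(19,12) → add node 18 parent=17 cost=22
22. q=(10,46) nearest=12 d=15 new=(10,37) → blocked by [8,13]×[36,44], reject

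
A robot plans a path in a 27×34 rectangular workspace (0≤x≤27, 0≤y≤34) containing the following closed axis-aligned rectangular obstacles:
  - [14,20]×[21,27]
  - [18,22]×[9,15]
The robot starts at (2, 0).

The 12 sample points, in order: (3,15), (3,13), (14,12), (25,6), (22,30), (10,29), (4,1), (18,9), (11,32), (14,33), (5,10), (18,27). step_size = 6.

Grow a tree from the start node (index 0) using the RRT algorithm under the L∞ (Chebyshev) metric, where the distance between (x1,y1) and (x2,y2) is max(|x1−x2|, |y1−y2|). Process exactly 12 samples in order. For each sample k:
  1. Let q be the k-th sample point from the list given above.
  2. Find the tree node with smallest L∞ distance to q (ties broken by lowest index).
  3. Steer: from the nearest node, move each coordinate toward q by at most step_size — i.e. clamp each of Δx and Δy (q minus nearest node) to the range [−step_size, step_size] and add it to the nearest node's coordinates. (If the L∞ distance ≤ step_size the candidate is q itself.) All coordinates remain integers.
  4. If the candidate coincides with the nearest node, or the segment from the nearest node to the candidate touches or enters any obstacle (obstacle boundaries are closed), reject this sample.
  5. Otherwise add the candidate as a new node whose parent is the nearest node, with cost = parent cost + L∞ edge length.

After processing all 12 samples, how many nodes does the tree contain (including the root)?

Node count: 11

1. q=(3,15) nearest=0 d=15 new=(3,6) → add node 1 parent=0 cost=6
2. q=(3,13) nearest=1 d=7 new=(3,12) → add node 2 parent=1 cost=12
3. q=(14,12) nearest=1 d=11 new=(9,12) → add node 3 parent=1 cost=12
4. q=(25,6) nearest=3 d=16 new=(15,6) → add node 4 parent=3 cost=18
5. q=(22,30) nearest=3 d=18 new=(15,18) → add node 5 parent=3 cost=18
6. q=(10,29) nearest=5 d=11 new=(10,24) → add node 6 parent=5 cost=24
7. q=(4,1) nearest=0 d=2 new=(4,1) → add node 7 parent=0 cost=2
8. q=(18,9) nearest=4 d=3 new=(18,9) → blocked by [18,22]×[9,15], reject
9. q=(11,32) nearest=6 d=8 new=(11,30) → add node 8 parent=6 cost=30
10. q=(14,33) nearest=8 d=3 new=(14,33) → add node 9 parent=8 cost=33
11. q=(5,10) nearest=2 d=2 new=(5,10) → add node 10 parent=2 cost=14
12. q=(18,27) nearest=9 d=6 new=(18,27) → blocked by [14,20]×[21,27], reject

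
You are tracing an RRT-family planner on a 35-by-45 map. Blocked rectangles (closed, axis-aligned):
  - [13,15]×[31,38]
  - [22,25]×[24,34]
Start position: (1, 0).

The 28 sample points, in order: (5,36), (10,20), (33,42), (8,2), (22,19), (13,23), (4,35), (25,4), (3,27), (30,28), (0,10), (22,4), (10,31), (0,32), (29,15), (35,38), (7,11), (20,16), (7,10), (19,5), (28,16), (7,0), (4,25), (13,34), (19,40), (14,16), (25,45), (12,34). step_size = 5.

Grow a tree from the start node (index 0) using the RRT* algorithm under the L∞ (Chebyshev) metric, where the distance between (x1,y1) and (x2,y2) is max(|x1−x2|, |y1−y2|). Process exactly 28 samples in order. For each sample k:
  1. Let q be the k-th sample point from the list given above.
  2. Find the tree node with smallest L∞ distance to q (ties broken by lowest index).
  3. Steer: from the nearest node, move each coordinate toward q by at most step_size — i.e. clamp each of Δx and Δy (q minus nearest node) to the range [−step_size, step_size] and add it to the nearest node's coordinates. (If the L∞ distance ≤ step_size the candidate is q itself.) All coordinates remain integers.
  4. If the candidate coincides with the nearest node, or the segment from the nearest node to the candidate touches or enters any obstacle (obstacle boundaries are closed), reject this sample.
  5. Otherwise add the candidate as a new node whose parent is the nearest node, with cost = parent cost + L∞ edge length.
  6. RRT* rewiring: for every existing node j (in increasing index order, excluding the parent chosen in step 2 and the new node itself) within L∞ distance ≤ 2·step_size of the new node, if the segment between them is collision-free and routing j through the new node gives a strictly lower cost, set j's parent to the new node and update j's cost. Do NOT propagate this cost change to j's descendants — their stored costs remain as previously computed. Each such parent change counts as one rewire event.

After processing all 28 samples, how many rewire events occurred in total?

Rewire events: 3

1. q=(5,36) nearest=0 d=36 new=(5,5) → add node 1 parent=0 cost=5
2. q=(10,20) nearest=1 d=15 new=(10,10) → add node 2 parent=1 cost=10
3. q=(33,42) nearest=2 d=32 new=(15,15) → add node 3 parent=2 cost=15
4. q=(8,2) nearest=1 d=3 new=(8,2) → add node 4 parent=1 cost=8
5. q=(22,19) nearest=3 d=7 new=(20,19) → add node 5 parent=3 cost=20
6. q=(13,23) nearest=5 d=7 new=(15,23) → add node 6 parent=5 cost=25
7. q=(4,35) nearest=6 d=12 new=(10,28) → add node 7 parent=6 cost=30
8. q=(25,4) nearest=3 d=11 new=(20,10) → add node 8 parent=3 cost=20
9. q=(3,27) nearest=7 d=7 new=(5,27) → add node 9 parent=7 cost=35
10. q=(30,28) nearest=5 d=10 new=(25,24) → blocked by [22,25]×[24,34], reject
11. q=(0,10) nearest=1 d=5 new=(0,10) → add node 10 parent=1 cost=10
12. q=(22,4) nearest=8 d=6 new=(22,5) → add node 11 parent=8 cost=25
13. q=(10,31) nearest=7 d=3 new=(10,31) → add node 12 parent=7 cost=33
14. q=(0,32) nearest=9 d=5 new=(0,32) → add node 13 parent=9 cost=40
15. q=(29,15) nearest=5 d=9 new=(25,15) → add node 14 parent=5 cost=25
16. q=(35,38) nearest=5 d=19 new=(25,24) → blocked by [22,25]×[24,34], reject
17. q=(7,11) nearest=2 d=3 new=(7,11) → add node 15 parent=2 cost=13
18. q=(20,16) nearest=5 d=3 new=(20,16) → add node 16 parent=5 cost=23
19. q=(7,10) nearest=15 d=1 new=(7,10) → add node 17 parent=15 cost=14
20. q=(19,5) nearest=11 d=3 new=(19,5) → add node 18 parent=11 cost=28
21. q=(28,16) nearest=14 d=3 new=(28,16) → add node 19 parent=14 cost=28
22. q=(7,0) nearest=4 d=2 new=(7,0) → add node 20 parent=4 cost=10
23. q=(4,25) nearest=9 d=2 new=(4,25) → add node 21 parent=9 cost=37
24. q=(13,34) nearest=12 d=3 new=(13,34) → blocked by [13,15]×[31,38], reject
25. q=(19,40) nearest=12 d=9 new=(15,36) → blocked by [13,15]×[31,38], reject
26. q=(14,16) nearest=3 d=1 new=(14,16) → add node 22 parent=3 cost=16; rewire 6→22 (23<25); rewire 16→22 (22<23); rewire 21→22 (26<37)
27. q=(25,45) nearest=12 d=15 new=(15,36) → blocked by [13,15]×[31,38], reject
28. q=(12,34) nearest=12 d=3 new=(12,34) → add node 23 parent=12 cost=36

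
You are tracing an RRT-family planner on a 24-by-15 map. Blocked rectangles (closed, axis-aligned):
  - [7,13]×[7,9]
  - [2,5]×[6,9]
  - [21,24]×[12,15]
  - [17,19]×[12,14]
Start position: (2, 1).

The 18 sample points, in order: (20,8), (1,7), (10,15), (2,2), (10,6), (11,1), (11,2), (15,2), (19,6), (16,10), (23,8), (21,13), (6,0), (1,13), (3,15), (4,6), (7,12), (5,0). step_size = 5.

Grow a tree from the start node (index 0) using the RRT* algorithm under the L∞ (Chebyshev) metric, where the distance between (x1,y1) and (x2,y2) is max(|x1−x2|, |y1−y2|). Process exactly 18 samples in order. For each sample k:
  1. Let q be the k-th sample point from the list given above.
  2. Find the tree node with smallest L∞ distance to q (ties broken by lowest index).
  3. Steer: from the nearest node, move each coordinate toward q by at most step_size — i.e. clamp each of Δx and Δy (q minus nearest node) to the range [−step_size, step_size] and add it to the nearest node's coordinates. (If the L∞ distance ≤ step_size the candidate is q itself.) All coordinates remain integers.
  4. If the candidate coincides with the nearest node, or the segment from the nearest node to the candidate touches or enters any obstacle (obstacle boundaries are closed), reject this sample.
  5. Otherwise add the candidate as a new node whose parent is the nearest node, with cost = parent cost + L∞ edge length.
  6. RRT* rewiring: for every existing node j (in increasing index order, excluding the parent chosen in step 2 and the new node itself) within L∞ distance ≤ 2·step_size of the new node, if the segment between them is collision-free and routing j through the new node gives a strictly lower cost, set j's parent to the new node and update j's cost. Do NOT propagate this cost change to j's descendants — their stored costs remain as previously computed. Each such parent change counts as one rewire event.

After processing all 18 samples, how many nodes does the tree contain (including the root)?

1. q=(20,8) nearest=0 d=18 new=(7,6) → add node 1 parent=0 cost=5
2. q=(1,7) nearest=0 d=6 new=(1,6) → add node 2 parent=0 cost=5
3. q=(10,15) nearest=1 d=9 new=(10,11) → blocked by [7,13]×[7,9], reject
4. q=(2,2) nearest=0 d=1 new=(2,2) → add node 3 parent=0 cost=1
5. q=(10,6) nearest=1 d=3 new=(10,6) → add node 4 parent=1 cost=8
6. q=(11,1) nearest=1 d=5 new=(11,1) → add node 5 parent=1 cost=10
7. q=(11,2) nearest=5 d=1 new=(11,2) → add node 6 parent=5 cost=11
8. q=(15,2) nearest=5 d=4 new=(15,2) → add node 7 parent=5 cost=14
9. q=(19,6) nearest=7 d=4 new=(19,6) → add node 8 parent=7 cost=18
10. q=(16,10) nearest=8 d=4 new=(16,10) → add node 9 parent=8 cost=22
11. q=(23,8) nearest=8 d=4 new=(23,8) → add node 10 parent=8 cost=22
12. q=(21,13) nearest=9 d=5 new=(21,13) → blocked by [21,24]×[12,15], reject
13. q=(6,0) nearest=0 d=4 new=(6,0) → add node 11 parent=0 cost=4; rewire 5→11 (9<10); rewire 6→11 (9<11); rewire 7→11 (13<14)
14. q=(1,13) nearest=1 d=7 new=(2,11) → blocked by [2,5]×[6,9], reject
15. q=(3,15) nearest=1 d=9 new=(3,11) → blocked by [2,5]×[6,9], reject
16. q=(4,6) nearest=1 d=3 new=(4,6) → blocked by [2,5]×[6,9], reject
17. q=(7,12) nearest=1 d=6 new=(7,11) → blocked by [7,13]×[7,9], reject
18. q=(5,0) nearest=11 d=1 new=(5,0) → add node 12 parent=11 cost=5

Node count: 13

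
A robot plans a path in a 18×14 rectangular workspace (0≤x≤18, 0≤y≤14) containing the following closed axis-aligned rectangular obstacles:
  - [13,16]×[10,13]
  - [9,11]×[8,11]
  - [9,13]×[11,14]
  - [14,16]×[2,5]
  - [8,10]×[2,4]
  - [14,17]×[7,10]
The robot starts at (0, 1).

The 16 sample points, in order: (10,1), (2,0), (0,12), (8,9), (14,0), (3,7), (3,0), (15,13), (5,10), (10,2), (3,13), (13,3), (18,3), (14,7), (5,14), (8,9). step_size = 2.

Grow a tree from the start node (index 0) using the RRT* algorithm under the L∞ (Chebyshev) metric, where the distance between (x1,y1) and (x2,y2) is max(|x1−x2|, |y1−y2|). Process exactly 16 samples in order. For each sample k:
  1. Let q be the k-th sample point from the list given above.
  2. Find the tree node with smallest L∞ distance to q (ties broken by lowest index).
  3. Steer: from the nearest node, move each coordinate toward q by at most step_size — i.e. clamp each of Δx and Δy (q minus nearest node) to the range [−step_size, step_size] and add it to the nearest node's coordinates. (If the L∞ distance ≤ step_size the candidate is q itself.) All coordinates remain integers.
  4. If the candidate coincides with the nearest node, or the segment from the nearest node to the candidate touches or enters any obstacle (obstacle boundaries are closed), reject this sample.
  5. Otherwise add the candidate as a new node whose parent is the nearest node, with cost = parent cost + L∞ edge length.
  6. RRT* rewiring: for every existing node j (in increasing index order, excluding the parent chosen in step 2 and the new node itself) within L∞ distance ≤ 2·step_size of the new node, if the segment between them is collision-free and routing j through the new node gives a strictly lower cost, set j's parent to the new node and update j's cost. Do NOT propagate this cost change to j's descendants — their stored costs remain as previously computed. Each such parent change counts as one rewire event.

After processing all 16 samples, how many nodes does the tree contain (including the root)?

1. q=(10,1) nearest=0 d=10 new=(2,1) → add node 1 parent=0 cost=2
2. q=(2,0) nearest=1 d=1 new=(2,0) → add node 2 parent=1 cost=3
3. q=(0,12) nearest=0 d=11 new=(0,3) → add node 3 parent=0 cost=2
4. q=(8,9) nearest=0 d=8 new=(2,3) → add node 4 parent=0 cost=2
5. q=(14,0) nearest=1 d=12 new=(4,0) → add node 5 parent=1 cost=4
6. q=(3,7) nearest=3 d=4 new=(2,5) → add node 6 parent=3 cost=4
7. q=(3,0) nearest=1 d=1 new=(3,0) → add node 7 parent=1 cost=3
8. q=(15,13) nearest=1 d=13 new=(4,3) → add node 8 parent=1 cost=4
9. q=(5,10) nearest=6 d=5 new=(4,7) → add node 9 parent=6 cost=6
10. q=(10,2) nearest=5 d=6 new=(6,2) → add node 10 parent=5 cost=6
11. q=(3,13) nearest=9 d=6 new=(3,9) → add node 11 parent=9 cost=8
12. q=(13,3) nearest=10 d=7 new=(8,3) → blocked by [8,10]×[2,4], reject
13. q=(18,3) nearest=10 d=12 new=(8,3) → blocked by [8,10]×[2,4], reject
14. q=(14,7) nearest=10 d=8 new=(8,4) → blocked by [8,10]×[2,4], reject
15. q=(5,14) nearest=11 d=5 new=(5,11) → add node 12 parent=11 cost=10
16. q=(8,9) nearest=12 d=3 new=(7,9) → add node 13 parent=12 cost=12

Node count: 14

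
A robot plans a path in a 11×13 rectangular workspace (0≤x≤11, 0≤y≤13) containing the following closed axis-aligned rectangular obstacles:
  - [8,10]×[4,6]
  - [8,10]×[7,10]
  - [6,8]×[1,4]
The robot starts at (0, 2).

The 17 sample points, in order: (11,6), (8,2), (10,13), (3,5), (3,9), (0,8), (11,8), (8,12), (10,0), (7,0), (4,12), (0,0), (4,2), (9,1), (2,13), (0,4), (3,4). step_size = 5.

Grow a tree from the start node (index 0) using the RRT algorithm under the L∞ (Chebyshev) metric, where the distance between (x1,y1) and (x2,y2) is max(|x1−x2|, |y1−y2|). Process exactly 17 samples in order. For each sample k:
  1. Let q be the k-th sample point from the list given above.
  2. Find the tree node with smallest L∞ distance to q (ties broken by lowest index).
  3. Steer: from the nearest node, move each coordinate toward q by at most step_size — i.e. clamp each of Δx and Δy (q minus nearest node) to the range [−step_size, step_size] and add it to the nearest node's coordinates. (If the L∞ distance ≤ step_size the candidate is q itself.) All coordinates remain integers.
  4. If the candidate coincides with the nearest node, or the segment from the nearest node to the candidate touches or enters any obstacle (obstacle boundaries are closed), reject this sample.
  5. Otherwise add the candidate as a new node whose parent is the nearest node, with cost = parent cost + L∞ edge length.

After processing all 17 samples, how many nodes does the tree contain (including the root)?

Node count: 12

1. q=(11,6) nearest=0 d=11 new=(5,6) → add node 1 parent=0 cost=5
2. q=(8,2) nearest=1 d=4 new=(8,2) → blocked by [6,8]×[1,4], reject
3. q=(10,13) nearest=1 d=7 new=(10,11) → blocked by [8,10]×[7,10], reject
4. q=(3,5) nearest=1 d=2 new=(3,5) → add node 2 parent=1 cost=7
5. q=(3,9) nearest=1 d=3 new=(3,9) → add node 3 parent=1 cost=8
6. q=(0,8) nearest=2 d=3 new=(0,8) → add node 4 parent=2 cost=10
7. q=(11,8) nearest=1 d=6 new=(10,8) → blocked by [8,10]×[7,10], reject
8. q=(8,12) nearest=3 d=5 new=(8,12) → add node 5 parent=3 cost=13
9. q=(10,0) nearest=1 d=6 new=(10,1) → blocked by [6,8]×[1,4], reject
10. q=(7,0) nearest=2 d=5 new=(7,0) → blocked by [6,8]×[1,4], reject
11. q=(4,12) nearest=3 d=3 new=(4,12) → add node 6 parent=3 cost=11
12. q=(0,0) nearest=0 d=2 new=(0,0) → add node 7 parent=0 cost=2
13. q=(4,2) nearest=2 d=3 new=(4,2) → add node 8 parent=2 cost=10
14. q=(9,1) nearest=1 d=5 new=(9,1) → blocked by [6,8]×[1,4], reject
15. q=(2,13) nearest=6 d=2 new=(2,13) → add node 9 parent=6 cost=13
16. q=(0,4) nearest=0 d=2 new=(0,4) → add node 10 parent=0 cost=2
17. q=(3,4) nearest=2 d=1 new=(3,4) → add node 11 parent=2 cost=8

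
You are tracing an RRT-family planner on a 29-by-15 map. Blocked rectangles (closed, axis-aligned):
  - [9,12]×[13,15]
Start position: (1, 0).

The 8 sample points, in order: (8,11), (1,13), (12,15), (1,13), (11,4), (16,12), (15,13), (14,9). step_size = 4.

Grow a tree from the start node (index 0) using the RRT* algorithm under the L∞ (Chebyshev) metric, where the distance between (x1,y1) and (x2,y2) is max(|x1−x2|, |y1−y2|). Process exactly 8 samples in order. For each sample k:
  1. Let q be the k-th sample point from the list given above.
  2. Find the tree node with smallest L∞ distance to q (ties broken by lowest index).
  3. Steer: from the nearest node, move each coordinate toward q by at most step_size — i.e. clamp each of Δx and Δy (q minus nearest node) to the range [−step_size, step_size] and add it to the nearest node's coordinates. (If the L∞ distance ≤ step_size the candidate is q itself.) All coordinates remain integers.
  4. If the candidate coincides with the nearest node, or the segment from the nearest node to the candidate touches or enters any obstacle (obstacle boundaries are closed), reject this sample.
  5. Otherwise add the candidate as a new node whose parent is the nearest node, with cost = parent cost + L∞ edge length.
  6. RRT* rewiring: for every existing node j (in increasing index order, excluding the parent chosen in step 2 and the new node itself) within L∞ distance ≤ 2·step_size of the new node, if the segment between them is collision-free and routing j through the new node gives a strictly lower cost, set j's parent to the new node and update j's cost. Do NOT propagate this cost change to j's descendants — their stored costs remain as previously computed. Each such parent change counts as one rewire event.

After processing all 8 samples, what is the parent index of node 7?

1. q=(8,11) nearest=0 d=11 new=(5,4) → add node 1 parent=0 cost=4
2. q=(1,13) nearest=1 d=9 new=(1,8) → add node 2 parent=1 cost=8
3. q=(12,15) nearest=1 d=11 new=(9,8) → add node 3 parent=1 cost=8
4. q=(1,13) nearest=2 d=5 new=(1,12) → add node 4 parent=2 cost=12
5. q=(11,4) nearest=3 d=4 new=(11,4) → add node 5 parent=3 cost=12
6. q=(16,12) nearest=3 d=7 new=(13,12) → add node 6 parent=3 cost=12
7. q=(15,13) nearest=6 d=2 new=(15,13) → add node 7 parent=6 cost=14
8. q=(14,9) nearest=6 d=3 new=(14,9) → add node 8 parent=6 cost=15

Parent of node 7: 6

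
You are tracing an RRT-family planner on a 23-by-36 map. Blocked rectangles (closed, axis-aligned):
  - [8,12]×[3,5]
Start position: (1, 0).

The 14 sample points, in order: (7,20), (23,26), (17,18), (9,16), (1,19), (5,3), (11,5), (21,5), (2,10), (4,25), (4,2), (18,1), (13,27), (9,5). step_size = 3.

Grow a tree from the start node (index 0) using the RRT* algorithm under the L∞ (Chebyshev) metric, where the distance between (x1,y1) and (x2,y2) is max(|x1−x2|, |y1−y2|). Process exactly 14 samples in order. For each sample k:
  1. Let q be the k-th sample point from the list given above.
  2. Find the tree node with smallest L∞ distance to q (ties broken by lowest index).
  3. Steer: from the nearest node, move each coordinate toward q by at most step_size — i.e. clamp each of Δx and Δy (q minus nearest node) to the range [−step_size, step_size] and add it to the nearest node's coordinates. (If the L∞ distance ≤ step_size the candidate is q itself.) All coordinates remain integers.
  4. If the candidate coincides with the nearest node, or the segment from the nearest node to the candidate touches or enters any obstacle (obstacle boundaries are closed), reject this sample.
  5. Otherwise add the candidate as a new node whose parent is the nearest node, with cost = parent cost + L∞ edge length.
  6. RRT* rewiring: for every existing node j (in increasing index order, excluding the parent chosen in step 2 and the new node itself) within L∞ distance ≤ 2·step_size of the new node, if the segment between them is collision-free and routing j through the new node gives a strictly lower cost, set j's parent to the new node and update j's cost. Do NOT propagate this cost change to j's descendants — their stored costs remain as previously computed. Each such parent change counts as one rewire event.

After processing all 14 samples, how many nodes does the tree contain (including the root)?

1. q=(7,20) nearest=0 d=20 new=(4,3) → add node 1 parent=0 cost=3
2. q=(23,26) nearest=1 d=23 new=(7,6) → add node 2 parent=1 cost=6
3. q=(17,18) nearest=2 d=12 new=(10,9) → add node 3 parent=2 cost=9
4. q=(9,16) nearest=3 d=7 new=(9,12) → add node 4 parent=3 cost=12
5. q=(1,19) nearest=4 d=8 new=(6,15) → add node 5 parent=4 cost=15
6. q=(5,3) nearest=1 d=1 new=(5,3) → add node 6 parent=1 cost=4
7. q=(11,5) nearest=2 d=4 new=(10,5) → blocked by [8,12]×[3,5], reject
8. q=(21,5) nearest=3 d=11 new=(13,6) → add node 7 parent=3 cost=12
9. q=(2,10) nearest=2 d=5 new=(4,9) → add node 8 parent=2 cost=9
10. q=(4,25) nearest=5 d=10 new=(4,18) → add node 9 parent=5 cost=18
11. q=(4,2) nearest=1 d=1 new=(4,2) → add node 10 parent=1 cost=4
12. q=(18,1) nearest=7 d=5 new=(16,3) → add node 11 parent=7 cost=15
13. q=(13,27) nearest=9 d=9 new=(7,21) → add node 12 parent=9 cost=21
14. q=(9,5) nearest=2 d=2 new=(9,5) → blocked by [8,12]×[3,5], reject

Node count: 13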